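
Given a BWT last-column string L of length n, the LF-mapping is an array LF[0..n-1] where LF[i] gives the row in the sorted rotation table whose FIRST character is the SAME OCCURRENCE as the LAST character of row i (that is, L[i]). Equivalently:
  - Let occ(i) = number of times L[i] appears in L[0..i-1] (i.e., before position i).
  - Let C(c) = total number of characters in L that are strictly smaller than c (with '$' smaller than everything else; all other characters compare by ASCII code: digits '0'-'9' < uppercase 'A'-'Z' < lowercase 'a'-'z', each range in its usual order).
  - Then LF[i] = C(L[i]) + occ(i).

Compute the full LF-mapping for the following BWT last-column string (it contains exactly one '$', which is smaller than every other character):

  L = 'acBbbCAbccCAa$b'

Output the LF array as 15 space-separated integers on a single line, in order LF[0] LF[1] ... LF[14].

Answer: 6 12 3 8 9 4 1 10 13 14 5 2 7 0 11

Derivation:
Char counts: '$':1, 'A':2, 'B':1, 'C':2, 'a':2, 'b':4, 'c':3
C (first-col start): C('$')=0, C('A')=1, C('B')=3, C('C')=4, C('a')=6, C('b')=8, C('c')=12
L[0]='a': occ=0, LF[0]=C('a')+0=6+0=6
L[1]='c': occ=0, LF[1]=C('c')+0=12+0=12
L[2]='B': occ=0, LF[2]=C('B')+0=3+0=3
L[3]='b': occ=0, LF[3]=C('b')+0=8+0=8
L[4]='b': occ=1, LF[4]=C('b')+1=8+1=9
L[5]='C': occ=0, LF[5]=C('C')+0=4+0=4
L[6]='A': occ=0, LF[6]=C('A')+0=1+0=1
L[7]='b': occ=2, LF[7]=C('b')+2=8+2=10
L[8]='c': occ=1, LF[8]=C('c')+1=12+1=13
L[9]='c': occ=2, LF[9]=C('c')+2=12+2=14
L[10]='C': occ=1, LF[10]=C('C')+1=4+1=5
L[11]='A': occ=1, LF[11]=C('A')+1=1+1=2
L[12]='a': occ=1, LF[12]=C('a')+1=6+1=7
L[13]='$': occ=0, LF[13]=C('$')+0=0+0=0
L[14]='b': occ=3, LF[14]=C('b')+3=8+3=11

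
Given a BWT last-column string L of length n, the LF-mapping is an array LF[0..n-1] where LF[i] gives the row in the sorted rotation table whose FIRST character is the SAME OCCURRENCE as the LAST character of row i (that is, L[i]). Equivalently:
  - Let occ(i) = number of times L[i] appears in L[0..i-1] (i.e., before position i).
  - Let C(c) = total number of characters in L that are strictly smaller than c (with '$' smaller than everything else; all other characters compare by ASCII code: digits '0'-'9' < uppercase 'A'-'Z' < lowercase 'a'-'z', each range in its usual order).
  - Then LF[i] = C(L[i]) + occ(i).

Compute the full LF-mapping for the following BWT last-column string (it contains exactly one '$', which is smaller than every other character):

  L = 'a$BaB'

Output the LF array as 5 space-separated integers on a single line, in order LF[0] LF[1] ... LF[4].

Answer: 3 0 1 4 2

Derivation:
Char counts: '$':1, 'B':2, 'a':2
C (first-col start): C('$')=0, C('B')=1, C('a')=3
L[0]='a': occ=0, LF[0]=C('a')+0=3+0=3
L[1]='$': occ=0, LF[1]=C('$')+0=0+0=0
L[2]='B': occ=0, LF[2]=C('B')+0=1+0=1
L[3]='a': occ=1, LF[3]=C('a')+1=3+1=4
L[4]='B': occ=1, LF[4]=C('B')+1=1+1=2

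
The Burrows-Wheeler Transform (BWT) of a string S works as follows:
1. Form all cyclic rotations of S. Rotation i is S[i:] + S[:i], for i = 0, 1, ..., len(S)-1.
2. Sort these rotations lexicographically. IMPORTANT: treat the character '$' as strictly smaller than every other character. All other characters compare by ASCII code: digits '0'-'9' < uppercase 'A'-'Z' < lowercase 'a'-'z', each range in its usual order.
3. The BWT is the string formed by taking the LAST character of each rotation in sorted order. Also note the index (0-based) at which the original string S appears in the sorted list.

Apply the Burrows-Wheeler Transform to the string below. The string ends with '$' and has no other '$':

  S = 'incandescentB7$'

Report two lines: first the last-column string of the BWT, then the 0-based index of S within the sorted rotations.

Answer: 7Btcnsncd$iaeen
9

Derivation:
All 15 rotations (rotation i = S[i:]+S[:i]):
  rot[0] = incandescentB7$
  rot[1] = ncandescentB7$i
  rot[2] = candescentB7$in
  rot[3] = andescentB7$inc
  rot[4] = ndescentB7$inca
  rot[5] = descentB7$incan
  rot[6] = escentB7$incand
  rot[7] = scentB7$incande
  rot[8] = centB7$incandes
  rot[9] = entB7$incandesc
  rot[10] = ntB7$incandesce
  rot[11] = tB7$incandescen
  rot[12] = B7$incandescent
  rot[13] = 7$incandescentB
  rot[14] = $incandescentB7
Sorted (with $ < everything):
  sorted[0] = $incandescentB7  (last char: '7')
  sorted[1] = 7$incandescentB  (last char: 'B')
  sorted[2] = B7$incandescent  (last char: 't')
  sorted[3] = andescentB7$inc  (last char: 'c')
  sorted[4] = candescentB7$in  (last char: 'n')
  sorted[5] = centB7$incandes  (last char: 's')
  sorted[6] = descentB7$incan  (last char: 'n')
  sorted[7] = entB7$incandesc  (last char: 'c')
  sorted[8] = escentB7$incand  (last char: 'd')
  sorted[9] = incandescentB7$  (last char: '$')
  sorted[10] = ncandescentB7$i  (last char: 'i')
  sorted[11] = ndescentB7$inca  (last char: 'a')
  sorted[12] = ntB7$incandesce  (last char: 'e')
  sorted[13] = scentB7$incande  (last char: 'e')
  sorted[14] = tB7$incandescen  (last char: 'n')
Last column: 7Btcnsncd$iaeen
Original string S is at sorted index 9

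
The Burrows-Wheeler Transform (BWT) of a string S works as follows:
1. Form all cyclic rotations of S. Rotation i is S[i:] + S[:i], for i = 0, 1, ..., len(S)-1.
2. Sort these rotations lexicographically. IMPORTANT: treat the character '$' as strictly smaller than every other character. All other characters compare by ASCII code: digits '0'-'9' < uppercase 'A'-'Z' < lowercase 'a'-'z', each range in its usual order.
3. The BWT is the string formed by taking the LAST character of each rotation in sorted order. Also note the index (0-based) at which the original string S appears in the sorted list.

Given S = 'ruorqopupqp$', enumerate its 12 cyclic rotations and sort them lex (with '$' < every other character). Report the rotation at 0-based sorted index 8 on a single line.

All 12 rotations (rotation i = S[i:]+S[:i]):
  rot[0] = ruorqopupqp$
  rot[1] = uorqopupqp$r
  rot[2] = orqopupqp$ru
  rot[3] = rqopupqp$ruo
  rot[4] = qopupqp$ruor
  rot[5] = opupqp$ruorq
  rot[6] = pupqp$ruorqo
  rot[7] = upqp$ruorqop
  rot[8] = pqp$ruorqopu
  rot[9] = qp$ruorqopup
  rot[10] = p$ruorqopupq
  rot[11] = $ruorqopupqp
Sorted (with $ < everything):
  sorted[0] = $ruorqopupqp
  sorted[1] = opupqp$ruorq
  sorted[2] = orqopupqp$ru
  sorted[3] = p$ruorqopupq
  sorted[4] = pqp$ruorqopu
  sorted[5] = pupqp$ruorqo
  sorted[6] = qopupqp$ruor
  sorted[7] = qp$ruorqopup
  sorted[8] = rqopupqp$ruo
  sorted[9] = ruorqopupqp$
  sorted[10] = uorqopupqp$r
  sorted[11] = upqp$ruorqop
sorted[8] = rqopupqp$ruo

Answer: rqopupqp$ruo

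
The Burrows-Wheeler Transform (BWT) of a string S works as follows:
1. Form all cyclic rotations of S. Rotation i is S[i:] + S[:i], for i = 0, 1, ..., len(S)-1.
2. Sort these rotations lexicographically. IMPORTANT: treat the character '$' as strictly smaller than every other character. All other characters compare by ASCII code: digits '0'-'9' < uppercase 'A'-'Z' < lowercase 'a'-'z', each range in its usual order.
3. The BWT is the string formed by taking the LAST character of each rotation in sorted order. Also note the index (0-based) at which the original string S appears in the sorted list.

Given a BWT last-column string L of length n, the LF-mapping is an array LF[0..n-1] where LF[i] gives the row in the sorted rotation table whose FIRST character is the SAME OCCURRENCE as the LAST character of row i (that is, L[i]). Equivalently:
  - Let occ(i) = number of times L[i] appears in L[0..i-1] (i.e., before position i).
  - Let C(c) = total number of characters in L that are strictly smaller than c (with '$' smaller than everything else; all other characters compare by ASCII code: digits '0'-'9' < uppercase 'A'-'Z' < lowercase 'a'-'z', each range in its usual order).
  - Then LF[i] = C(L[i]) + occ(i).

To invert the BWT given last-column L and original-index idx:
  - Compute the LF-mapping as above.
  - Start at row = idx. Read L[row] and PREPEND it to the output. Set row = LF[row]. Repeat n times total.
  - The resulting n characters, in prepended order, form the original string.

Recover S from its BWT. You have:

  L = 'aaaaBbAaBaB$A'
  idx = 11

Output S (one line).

LF mapping: 6 7 8 9 3 12 1 10 4 11 5 0 2
Walk LF starting at row 11, prepending L[row]:
  step 1: row=11, L[11]='$', prepend. Next row=LF[11]=0
  step 2: row=0, L[0]='a', prepend. Next row=LF[0]=6
  step 3: row=6, L[6]='A', prepend. Next row=LF[6]=1
  step 4: row=1, L[1]='a', prepend. Next row=LF[1]=7
  step 5: row=7, L[7]='a', prepend. Next row=LF[7]=10
  step 6: row=10, L[10]='B', prepend. Next row=LF[10]=5
  step 7: row=5, L[5]='b', prepend. Next row=LF[5]=12
  step 8: row=12, L[12]='A', prepend. Next row=LF[12]=2
  step 9: row=2, L[2]='a', prepend. Next row=LF[2]=8
  step 10: row=8, L[8]='B', prepend. Next row=LF[8]=4
  step 11: row=4, L[4]='B', prepend. Next row=LF[4]=3
  step 12: row=3, L[3]='a', prepend. Next row=LF[3]=9
  step 13: row=9, L[9]='a', prepend. Next row=LF[9]=11
Reversed output: aaBBaAbBaaAa$

Answer: aaBBaAbBaaAa$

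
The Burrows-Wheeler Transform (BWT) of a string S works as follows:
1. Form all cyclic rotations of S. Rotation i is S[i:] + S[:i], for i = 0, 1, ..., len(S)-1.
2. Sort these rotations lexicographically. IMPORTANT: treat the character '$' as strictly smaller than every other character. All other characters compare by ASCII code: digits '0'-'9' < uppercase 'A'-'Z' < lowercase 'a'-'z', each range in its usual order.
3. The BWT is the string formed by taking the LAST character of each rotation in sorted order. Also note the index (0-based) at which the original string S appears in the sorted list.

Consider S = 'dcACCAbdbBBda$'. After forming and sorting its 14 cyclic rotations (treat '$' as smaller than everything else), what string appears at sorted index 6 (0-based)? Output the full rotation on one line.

Answer: CCAbdbBBda$dcA

Derivation:
All 14 rotations (rotation i = S[i:]+S[:i]):
  rot[0] = dcACCAbdbBBda$
  rot[1] = cACCAbdbBBda$d
  rot[2] = ACCAbdbBBda$dc
  rot[3] = CCAbdbBBda$dcA
  rot[4] = CAbdbBBda$dcAC
  rot[5] = AbdbBBda$dcACC
  rot[6] = bdbBBda$dcACCA
  rot[7] = dbBBda$dcACCAb
  rot[8] = bBBda$dcACCAbd
  rot[9] = BBda$dcACCAbdb
  rot[10] = Bda$dcACCAbdbB
  rot[11] = da$dcACCAbdbBB
  rot[12] = a$dcACCAbdbBBd
  rot[13] = $dcACCAbdbBBda
Sorted (with $ < everything):
  sorted[0] = $dcACCAbdbBBda
  sorted[1] = ACCAbdbBBda$dc
  sorted[2] = AbdbBBda$dcACC
  sorted[3] = BBda$dcACCAbdb
  sorted[4] = Bda$dcACCAbdbB
  sorted[5] = CAbdbBBda$dcAC
  sorted[6] = CCAbdbBBda$dcA
  sorted[7] = a$dcACCAbdbBBd
  sorted[8] = bBBda$dcACCAbd
  sorted[9] = bdbBBda$dcACCA
  sorted[10] = cACCAbdbBBda$d
  sorted[11] = da$dcACCAbdbBB
  sorted[12] = dbBBda$dcACCAb
  sorted[13] = dcACCAbdbBBda$
sorted[6] = CCAbdbBBda$dcA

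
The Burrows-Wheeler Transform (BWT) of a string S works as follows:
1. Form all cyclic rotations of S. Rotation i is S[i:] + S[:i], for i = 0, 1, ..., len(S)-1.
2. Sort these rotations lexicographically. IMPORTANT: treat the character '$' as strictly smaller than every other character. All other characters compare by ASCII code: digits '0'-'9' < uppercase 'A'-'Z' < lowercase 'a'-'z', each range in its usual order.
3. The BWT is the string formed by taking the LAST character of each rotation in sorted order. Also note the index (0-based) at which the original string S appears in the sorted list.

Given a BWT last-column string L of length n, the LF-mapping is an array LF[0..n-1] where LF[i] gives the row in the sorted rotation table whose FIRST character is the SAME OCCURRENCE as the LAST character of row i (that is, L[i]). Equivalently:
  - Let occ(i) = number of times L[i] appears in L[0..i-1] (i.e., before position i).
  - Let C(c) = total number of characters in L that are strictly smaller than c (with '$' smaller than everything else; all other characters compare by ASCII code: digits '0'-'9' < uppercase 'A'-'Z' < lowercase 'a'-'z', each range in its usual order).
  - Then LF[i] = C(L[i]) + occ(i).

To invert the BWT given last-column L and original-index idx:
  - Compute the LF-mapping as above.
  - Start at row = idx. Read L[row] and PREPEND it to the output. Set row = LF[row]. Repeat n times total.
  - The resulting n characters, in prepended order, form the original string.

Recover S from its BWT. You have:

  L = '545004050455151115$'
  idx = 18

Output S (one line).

LF mapping: 12 9 13 1 2 10 3 14 4 11 15 16 5 17 6 7 8 18 0
Walk LF starting at row 18, prepending L[row]:
  step 1: row=18, L[18]='$', prepend. Next row=LF[18]=0
  step 2: row=0, L[0]='5', prepend. Next row=LF[0]=12
  step 3: row=12, L[12]='1', prepend. Next row=LF[12]=5
  step 4: row=5, L[5]='4', prepend. Next row=LF[5]=10
  step 5: row=10, L[10]='5', prepend. Next row=LF[10]=15
  step 6: row=15, L[15]='1', prepend. Next row=LF[15]=7
  step 7: row=7, L[7]='5', prepend. Next row=LF[7]=14
  step 8: row=14, L[14]='1', prepend. Next row=LF[14]=6
  step 9: row=6, L[6]='0', prepend. Next row=LF[6]=3
  step 10: row=3, L[3]='0', prepend. Next row=LF[3]=1
  step 11: row=1, L[1]='4', prepend. Next row=LF[1]=9
  step 12: row=9, L[9]='4', prepend. Next row=LF[9]=11
  step 13: row=11, L[11]='5', prepend. Next row=LF[11]=16
  step 14: row=16, L[16]='1', prepend. Next row=LF[16]=8
  step 15: row=8, L[8]='0', prepend. Next row=LF[8]=4
  step 16: row=4, L[4]='0', prepend. Next row=LF[4]=2
  step 17: row=2, L[2]='5', prepend. Next row=LF[2]=13
  step 18: row=13, L[13]='5', prepend. Next row=LF[13]=17
  step 19: row=17, L[17]='5', prepend. Next row=LF[17]=18
Reversed output: 555001544001515415$

Answer: 555001544001515415$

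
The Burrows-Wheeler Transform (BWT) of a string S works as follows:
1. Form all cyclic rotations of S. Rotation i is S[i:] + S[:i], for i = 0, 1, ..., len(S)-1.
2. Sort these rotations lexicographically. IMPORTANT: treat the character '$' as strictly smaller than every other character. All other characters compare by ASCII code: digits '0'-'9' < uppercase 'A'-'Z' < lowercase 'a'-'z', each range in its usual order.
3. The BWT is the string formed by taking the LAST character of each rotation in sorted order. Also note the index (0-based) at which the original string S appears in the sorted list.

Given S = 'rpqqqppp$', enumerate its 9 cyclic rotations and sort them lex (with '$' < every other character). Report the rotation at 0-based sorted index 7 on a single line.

Answer: qqqppp$rp

Derivation:
All 9 rotations (rotation i = S[i:]+S[:i]):
  rot[0] = rpqqqppp$
  rot[1] = pqqqppp$r
  rot[2] = qqqppp$rp
  rot[3] = qqppp$rpq
  rot[4] = qppp$rpqq
  rot[5] = ppp$rpqqq
  rot[6] = pp$rpqqqp
  rot[7] = p$rpqqqpp
  rot[8] = $rpqqqppp
Sorted (with $ < everything):
  sorted[0] = $rpqqqppp
  sorted[1] = p$rpqqqpp
  sorted[2] = pp$rpqqqp
  sorted[3] = ppp$rpqqq
  sorted[4] = pqqqppp$r
  sorted[5] = qppp$rpqq
  sorted[6] = qqppp$rpq
  sorted[7] = qqqppp$rp
  sorted[8] = rpqqqppp$
sorted[7] = qqqppp$rp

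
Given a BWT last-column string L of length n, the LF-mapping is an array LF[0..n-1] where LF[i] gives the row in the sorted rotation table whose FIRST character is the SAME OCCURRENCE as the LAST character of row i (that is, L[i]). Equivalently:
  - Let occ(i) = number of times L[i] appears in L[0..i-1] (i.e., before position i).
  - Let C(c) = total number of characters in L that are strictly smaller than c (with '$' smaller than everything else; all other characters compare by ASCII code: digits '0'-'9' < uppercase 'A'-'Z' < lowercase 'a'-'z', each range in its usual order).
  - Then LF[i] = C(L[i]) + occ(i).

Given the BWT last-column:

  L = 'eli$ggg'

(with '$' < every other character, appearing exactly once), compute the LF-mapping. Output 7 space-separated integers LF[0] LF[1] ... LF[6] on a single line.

Char counts: '$':1, 'e':1, 'g':3, 'i':1, 'l':1
C (first-col start): C('$')=0, C('e')=1, C('g')=2, C('i')=5, C('l')=6
L[0]='e': occ=0, LF[0]=C('e')+0=1+0=1
L[1]='l': occ=0, LF[1]=C('l')+0=6+0=6
L[2]='i': occ=0, LF[2]=C('i')+0=5+0=5
L[3]='$': occ=0, LF[3]=C('$')+0=0+0=0
L[4]='g': occ=0, LF[4]=C('g')+0=2+0=2
L[5]='g': occ=1, LF[5]=C('g')+1=2+1=3
L[6]='g': occ=2, LF[6]=C('g')+2=2+2=4

Answer: 1 6 5 0 2 3 4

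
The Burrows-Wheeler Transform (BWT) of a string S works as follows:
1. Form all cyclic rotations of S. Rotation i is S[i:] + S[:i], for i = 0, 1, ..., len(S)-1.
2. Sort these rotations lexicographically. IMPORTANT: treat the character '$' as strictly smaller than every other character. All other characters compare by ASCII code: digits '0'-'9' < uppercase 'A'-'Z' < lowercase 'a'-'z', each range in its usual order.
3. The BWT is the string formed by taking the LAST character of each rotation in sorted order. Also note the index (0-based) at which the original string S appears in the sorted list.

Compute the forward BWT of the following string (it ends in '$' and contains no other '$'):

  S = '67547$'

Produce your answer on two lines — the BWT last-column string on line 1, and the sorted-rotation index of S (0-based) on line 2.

All 6 rotations (rotation i = S[i:]+S[:i]):
  rot[0] = 67547$
  rot[1] = 7547$6
  rot[2] = 547$67
  rot[3] = 47$675
  rot[4] = 7$6754
  rot[5] = $67547
Sorted (with $ < everything):
  sorted[0] = $67547  (last char: '7')
  sorted[1] = 47$675  (last char: '5')
  sorted[2] = 547$67  (last char: '7')
  sorted[3] = 67547$  (last char: '$')
  sorted[4] = 7$6754  (last char: '4')
  sorted[5] = 7547$6  (last char: '6')
Last column: 757$46
Original string S is at sorted index 3

Answer: 757$46
3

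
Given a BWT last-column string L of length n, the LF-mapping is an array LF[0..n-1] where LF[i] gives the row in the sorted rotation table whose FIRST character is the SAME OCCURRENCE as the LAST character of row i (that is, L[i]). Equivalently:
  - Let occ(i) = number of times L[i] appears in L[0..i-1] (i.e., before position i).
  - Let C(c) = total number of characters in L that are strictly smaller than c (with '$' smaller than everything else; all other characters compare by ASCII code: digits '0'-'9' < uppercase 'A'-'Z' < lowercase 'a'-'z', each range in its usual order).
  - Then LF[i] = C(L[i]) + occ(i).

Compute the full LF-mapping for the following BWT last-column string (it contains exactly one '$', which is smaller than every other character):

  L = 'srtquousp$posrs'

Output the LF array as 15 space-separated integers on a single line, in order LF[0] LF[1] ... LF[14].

Answer: 8 6 12 5 13 1 14 9 3 0 4 2 10 7 11

Derivation:
Char counts: '$':1, 'o':2, 'p':2, 'q':1, 'r':2, 's':4, 't':1, 'u':2
C (first-col start): C('$')=0, C('o')=1, C('p')=3, C('q')=5, C('r')=6, C('s')=8, C('t')=12, C('u')=13
L[0]='s': occ=0, LF[0]=C('s')+0=8+0=8
L[1]='r': occ=0, LF[1]=C('r')+0=6+0=6
L[2]='t': occ=0, LF[2]=C('t')+0=12+0=12
L[3]='q': occ=0, LF[3]=C('q')+0=5+0=5
L[4]='u': occ=0, LF[4]=C('u')+0=13+0=13
L[5]='o': occ=0, LF[5]=C('o')+0=1+0=1
L[6]='u': occ=1, LF[6]=C('u')+1=13+1=14
L[7]='s': occ=1, LF[7]=C('s')+1=8+1=9
L[8]='p': occ=0, LF[8]=C('p')+0=3+0=3
L[9]='$': occ=0, LF[9]=C('$')+0=0+0=0
L[10]='p': occ=1, LF[10]=C('p')+1=3+1=4
L[11]='o': occ=1, LF[11]=C('o')+1=1+1=2
L[12]='s': occ=2, LF[12]=C('s')+2=8+2=10
L[13]='r': occ=1, LF[13]=C('r')+1=6+1=7
L[14]='s': occ=3, LF[14]=C('s')+3=8+3=11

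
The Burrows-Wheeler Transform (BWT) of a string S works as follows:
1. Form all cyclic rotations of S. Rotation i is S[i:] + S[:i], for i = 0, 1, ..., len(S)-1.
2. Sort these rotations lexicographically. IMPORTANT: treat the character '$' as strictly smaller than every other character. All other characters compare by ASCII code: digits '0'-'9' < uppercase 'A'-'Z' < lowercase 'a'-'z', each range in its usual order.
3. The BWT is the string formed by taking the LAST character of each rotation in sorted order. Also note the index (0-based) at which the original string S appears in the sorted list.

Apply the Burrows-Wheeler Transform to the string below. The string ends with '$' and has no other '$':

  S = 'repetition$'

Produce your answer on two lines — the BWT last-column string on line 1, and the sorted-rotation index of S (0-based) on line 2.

Answer: nrpttoie$ie
8

Derivation:
All 11 rotations (rotation i = S[i:]+S[:i]):
  rot[0] = repetition$
  rot[1] = epetition$r
  rot[2] = petition$re
  rot[3] = etition$rep
  rot[4] = tition$repe
  rot[5] = ition$repet
  rot[6] = tion$repeti
  rot[7] = ion$repetit
  rot[8] = on$repetiti
  rot[9] = n$repetitio
  rot[10] = $repetition
Sorted (with $ < everything):
  sorted[0] = $repetition  (last char: 'n')
  sorted[1] = epetition$r  (last char: 'r')
  sorted[2] = etition$rep  (last char: 'p')
  sorted[3] = ion$repetit  (last char: 't')
  sorted[4] = ition$repet  (last char: 't')
  sorted[5] = n$repetitio  (last char: 'o')
  sorted[6] = on$repetiti  (last char: 'i')
  sorted[7] = petition$re  (last char: 'e')
  sorted[8] = repetition$  (last char: '$')
  sorted[9] = tion$repeti  (last char: 'i')
  sorted[10] = tition$repe  (last char: 'e')
Last column: nrpttoie$ie
Original string S is at sorted index 8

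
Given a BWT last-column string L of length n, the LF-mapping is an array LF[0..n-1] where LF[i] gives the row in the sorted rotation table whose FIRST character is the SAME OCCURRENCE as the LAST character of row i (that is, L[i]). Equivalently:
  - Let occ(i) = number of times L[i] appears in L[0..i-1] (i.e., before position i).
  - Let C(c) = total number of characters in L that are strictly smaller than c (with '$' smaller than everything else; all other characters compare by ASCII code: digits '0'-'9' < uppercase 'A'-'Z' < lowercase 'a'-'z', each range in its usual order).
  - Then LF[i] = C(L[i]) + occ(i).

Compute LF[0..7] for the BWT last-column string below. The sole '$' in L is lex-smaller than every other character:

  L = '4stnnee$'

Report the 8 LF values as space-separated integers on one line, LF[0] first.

Char counts: '$':1, '4':1, 'e':2, 'n':2, 's':1, 't':1
C (first-col start): C('$')=0, C('4')=1, C('e')=2, C('n')=4, C('s')=6, C('t')=7
L[0]='4': occ=0, LF[0]=C('4')+0=1+0=1
L[1]='s': occ=0, LF[1]=C('s')+0=6+0=6
L[2]='t': occ=0, LF[2]=C('t')+0=7+0=7
L[3]='n': occ=0, LF[3]=C('n')+0=4+0=4
L[4]='n': occ=1, LF[4]=C('n')+1=4+1=5
L[5]='e': occ=0, LF[5]=C('e')+0=2+0=2
L[6]='e': occ=1, LF[6]=C('e')+1=2+1=3
L[7]='$': occ=0, LF[7]=C('$')+0=0+0=0

Answer: 1 6 7 4 5 2 3 0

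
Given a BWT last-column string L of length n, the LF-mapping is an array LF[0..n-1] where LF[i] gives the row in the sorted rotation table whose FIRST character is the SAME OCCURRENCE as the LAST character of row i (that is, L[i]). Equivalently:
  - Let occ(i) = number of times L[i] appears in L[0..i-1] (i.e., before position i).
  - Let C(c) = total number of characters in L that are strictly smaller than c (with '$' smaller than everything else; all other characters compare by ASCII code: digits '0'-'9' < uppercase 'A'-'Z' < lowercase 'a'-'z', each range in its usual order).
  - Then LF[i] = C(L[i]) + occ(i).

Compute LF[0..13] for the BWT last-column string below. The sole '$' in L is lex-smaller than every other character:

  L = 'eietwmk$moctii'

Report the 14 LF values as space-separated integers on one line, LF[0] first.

Char counts: '$':1, 'c':1, 'e':2, 'i':3, 'k':1, 'm':2, 'o':1, 't':2, 'w':1
C (first-col start): C('$')=0, C('c')=1, C('e')=2, C('i')=4, C('k')=7, C('m')=8, C('o')=10, C('t')=11, C('w')=13
L[0]='e': occ=0, LF[0]=C('e')+0=2+0=2
L[1]='i': occ=0, LF[1]=C('i')+0=4+0=4
L[2]='e': occ=1, LF[2]=C('e')+1=2+1=3
L[3]='t': occ=0, LF[3]=C('t')+0=11+0=11
L[4]='w': occ=0, LF[4]=C('w')+0=13+0=13
L[5]='m': occ=0, LF[5]=C('m')+0=8+0=8
L[6]='k': occ=0, LF[6]=C('k')+0=7+0=7
L[7]='$': occ=0, LF[7]=C('$')+0=0+0=0
L[8]='m': occ=1, LF[8]=C('m')+1=8+1=9
L[9]='o': occ=0, LF[9]=C('o')+0=10+0=10
L[10]='c': occ=0, LF[10]=C('c')+0=1+0=1
L[11]='t': occ=1, LF[11]=C('t')+1=11+1=12
L[12]='i': occ=1, LF[12]=C('i')+1=4+1=5
L[13]='i': occ=2, LF[13]=C('i')+2=4+2=6

Answer: 2 4 3 11 13 8 7 0 9 10 1 12 5 6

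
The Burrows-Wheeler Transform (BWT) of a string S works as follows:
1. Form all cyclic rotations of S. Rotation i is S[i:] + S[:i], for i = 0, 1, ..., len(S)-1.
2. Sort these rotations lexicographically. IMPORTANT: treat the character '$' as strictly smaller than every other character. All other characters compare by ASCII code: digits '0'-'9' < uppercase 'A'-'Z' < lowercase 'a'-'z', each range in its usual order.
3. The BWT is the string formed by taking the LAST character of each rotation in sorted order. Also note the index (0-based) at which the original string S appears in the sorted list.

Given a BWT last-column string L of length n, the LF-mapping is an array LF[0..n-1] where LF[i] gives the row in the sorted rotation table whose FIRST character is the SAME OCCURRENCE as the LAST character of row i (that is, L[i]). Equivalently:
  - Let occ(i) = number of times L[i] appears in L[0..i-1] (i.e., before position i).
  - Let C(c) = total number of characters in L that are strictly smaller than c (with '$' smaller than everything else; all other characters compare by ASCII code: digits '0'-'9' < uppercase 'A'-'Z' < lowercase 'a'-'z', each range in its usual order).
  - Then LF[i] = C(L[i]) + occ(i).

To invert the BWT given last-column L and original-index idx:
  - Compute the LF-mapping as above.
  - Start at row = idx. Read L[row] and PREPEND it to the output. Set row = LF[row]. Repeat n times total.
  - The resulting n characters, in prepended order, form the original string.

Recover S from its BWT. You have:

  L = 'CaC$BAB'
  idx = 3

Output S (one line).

LF mapping: 4 6 5 0 2 1 3
Walk LF starting at row 3, prepending L[row]:
  step 1: row=3, L[3]='$', prepend. Next row=LF[3]=0
  step 2: row=0, L[0]='C', prepend. Next row=LF[0]=4
  step 3: row=4, L[4]='B', prepend. Next row=LF[4]=2
  step 4: row=2, L[2]='C', prepend. Next row=LF[2]=5
  step 5: row=5, L[5]='A', prepend. Next row=LF[5]=1
  step 6: row=1, L[1]='a', prepend. Next row=LF[1]=6
  step 7: row=6, L[6]='B', prepend. Next row=LF[6]=3
Reversed output: BaACBC$

Answer: BaACBC$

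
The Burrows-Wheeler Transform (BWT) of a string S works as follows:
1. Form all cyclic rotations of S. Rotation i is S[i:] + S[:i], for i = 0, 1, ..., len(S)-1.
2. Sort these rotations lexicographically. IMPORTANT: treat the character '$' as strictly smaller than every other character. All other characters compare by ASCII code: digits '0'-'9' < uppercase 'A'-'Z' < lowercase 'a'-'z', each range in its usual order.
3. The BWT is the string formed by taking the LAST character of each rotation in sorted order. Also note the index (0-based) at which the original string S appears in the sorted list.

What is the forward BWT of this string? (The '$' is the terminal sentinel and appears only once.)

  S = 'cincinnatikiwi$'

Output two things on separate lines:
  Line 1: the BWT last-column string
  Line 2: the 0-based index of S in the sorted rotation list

All 15 rotations (rotation i = S[i:]+S[:i]):
  rot[0] = cincinnatikiwi$
  rot[1] = incinnatikiwi$c
  rot[2] = ncinnatikiwi$ci
  rot[3] = cinnatikiwi$cin
  rot[4] = innatikiwi$cinc
  rot[5] = nnatikiwi$cinci
  rot[6] = natikiwi$cincin
  rot[7] = atikiwi$cincinn
  rot[8] = tikiwi$cincinna
  rot[9] = ikiwi$cincinnat
  rot[10] = kiwi$cincinnati
  rot[11] = iwi$cincinnatik
  rot[12] = wi$cincinnatiki
  rot[13] = i$cincinnatikiw
  rot[14] = $cincinnatikiwi
Sorted (with $ < everything):
  sorted[0] = $cincinnatikiwi  (last char: 'i')
  sorted[1] = atikiwi$cincinn  (last char: 'n')
  sorted[2] = cincinnatikiwi$  (last char: '$')
  sorted[3] = cinnatikiwi$cin  (last char: 'n')
  sorted[4] = i$cincinnatikiw  (last char: 'w')
  sorted[5] = ikiwi$cincinnat  (last char: 't')
  sorted[6] = incinnatikiwi$c  (last char: 'c')
  sorted[7] = innatikiwi$cinc  (last char: 'c')
  sorted[8] = iwi$cincinnatik  (last char: 'k')
  sorted[9] = kiwi$cincinnati  (last char: 'i')
  sorted[10] = natikiwi$cincin  (last char: 'n')
  sorted[11] = ncinnatikiwi$ci  (last char: 'i')
  sorted[12] = nnatikiwi$cinci  (last char: 'i')
  sorted[13] = tikiwi$cincinna  (last char: 'a')
  sorted[14] = wi$cincinnatiki  (last char: 'i')
Last column: in$nwtcckiniiai
Original string S is at sorted index 2

Answer: in$nwtcckiniiai
2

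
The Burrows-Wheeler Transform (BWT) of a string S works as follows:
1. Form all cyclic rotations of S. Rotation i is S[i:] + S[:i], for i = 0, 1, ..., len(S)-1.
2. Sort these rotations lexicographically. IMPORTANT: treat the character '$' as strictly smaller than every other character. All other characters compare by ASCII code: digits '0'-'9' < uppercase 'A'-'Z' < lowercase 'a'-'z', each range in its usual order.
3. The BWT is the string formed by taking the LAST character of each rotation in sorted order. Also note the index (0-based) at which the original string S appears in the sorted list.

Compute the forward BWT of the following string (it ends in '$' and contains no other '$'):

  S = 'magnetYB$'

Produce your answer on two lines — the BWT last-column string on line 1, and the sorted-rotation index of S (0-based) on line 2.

Answer: BYtmna$ge
6

Derivation:
All 9 rotations (rotation i = S[i:]+S[:i]):
  rot[0] = magnetYB$
  rot[1] = agnetYB$m
  rot[2] = gnetYB$ma
  rot[3] = netYB$mag
  rot[4] = etYB$magn
  rot[5] = tYB$magne
  rot[6] = YB$magnet
  rot[7] = B$magnetY
  rot[8] = $magnetYB
Sorted (with $ < everything):
  sorted[0] = $magnetYB  (last char: 'B')
  sorted[1] = B$magnetY  (last char: 'Y')
  sorted[2] = YB$magnet  (last char: 't')
  sorted[3] = agnetYB$m  (last char: 'm')
  sorted[4] = etYB$magn  (last char: 'n')
  sorted[5] = gnetYB$ma  (last char: 'a')
  sorted[6] = magnetYB$  (last char: '$')
  sorted[7] = netYB$mag  (last char: 'g')
  sorted[8] = tYB$magne  (last char: 'e')
Last column: BYtmna$ge
Original string S is at sorted index 6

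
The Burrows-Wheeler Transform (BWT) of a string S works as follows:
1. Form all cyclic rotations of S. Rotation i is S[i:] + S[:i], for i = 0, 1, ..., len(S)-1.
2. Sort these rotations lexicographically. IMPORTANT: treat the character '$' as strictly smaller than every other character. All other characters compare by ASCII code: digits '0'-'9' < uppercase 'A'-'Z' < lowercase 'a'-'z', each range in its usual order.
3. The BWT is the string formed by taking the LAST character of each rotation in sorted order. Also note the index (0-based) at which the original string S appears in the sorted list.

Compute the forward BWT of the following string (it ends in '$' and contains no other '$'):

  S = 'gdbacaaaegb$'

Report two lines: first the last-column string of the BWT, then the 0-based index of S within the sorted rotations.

Answer: bcabagdagae$
11

Derivation:
All 12 rotations (rotation i = S[i:]+S[:i]):
  rot[0] = gdbacaaaegb$
  rot[1] = dbacaaaegb$g
  rot[2] = bacaaaegb$gd
  rot[3] = acaaaegb$gdb
  rot[4] = caaaegb$gdba
  rot[5] = aaaegb$gdbac
  rot[6] = aaegb$gdbaca
  rot[7] = aegb$gdbacaa
  rot[8] = egb$gdbacaaa
  rot[9] = gb$gdbacaaae
  rot[10] = b$gdbacaaaeg
  rot[11] = $gdbacaaaegb
Sorted (with $ < everything):
  sorted[0] = $gdbacaaaegb  (last char: 'b')
  sorted[1] = aaaegb$gdbac  (last char: 'c')
  sorted[2] = aaegb$gdbaca  (last char: 'a')
  sorted[3] = acaaaegb$gdb  (last char: 'b')
  sorted[4] = aegb$gdbacaa  (last char: 'a')
  sorted[5] = b$gdbacaaaeg  (last char: 'g')
  sorted[6] = bacaaaegb$gd  (last char: 'd')
  sorted[7] = caaaegb$gdba  (last char: 'a')
  sorted[8] = dbacaaaegb$g  (last char: 'g')
  sorted[9] = egb$gdbacaaa  (last char: 'a')
  sorted[10] = gb$gdbacaaae  (last char: 'e')
  sorted[11] = gdbacaaaegb$  (last char: '$')
Last column: bcabagdagae$
Original string S is at sorted index 11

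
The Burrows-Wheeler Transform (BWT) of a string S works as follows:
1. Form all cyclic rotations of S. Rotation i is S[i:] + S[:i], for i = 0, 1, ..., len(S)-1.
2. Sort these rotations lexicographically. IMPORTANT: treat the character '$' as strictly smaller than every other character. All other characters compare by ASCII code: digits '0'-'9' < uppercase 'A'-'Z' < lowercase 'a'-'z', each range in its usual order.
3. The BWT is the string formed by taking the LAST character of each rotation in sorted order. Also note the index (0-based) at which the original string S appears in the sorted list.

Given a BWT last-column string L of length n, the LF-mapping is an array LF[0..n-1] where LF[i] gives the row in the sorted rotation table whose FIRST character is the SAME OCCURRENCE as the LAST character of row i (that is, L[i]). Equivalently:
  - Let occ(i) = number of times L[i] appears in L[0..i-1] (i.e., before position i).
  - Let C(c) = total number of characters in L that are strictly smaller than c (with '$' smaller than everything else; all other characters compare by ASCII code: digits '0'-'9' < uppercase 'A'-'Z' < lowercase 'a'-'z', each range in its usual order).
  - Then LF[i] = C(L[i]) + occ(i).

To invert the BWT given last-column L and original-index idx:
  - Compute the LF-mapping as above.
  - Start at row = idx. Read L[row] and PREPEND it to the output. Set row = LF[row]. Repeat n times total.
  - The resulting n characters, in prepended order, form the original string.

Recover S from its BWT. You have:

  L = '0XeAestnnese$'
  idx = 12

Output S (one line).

LF mapping: 1 3 4 2 5 10 12 8 9 6 11 7 0
Walk LF starting at row 12, prepending L[row]:
  step 1: row=12, L[12]='$', prepend. Next row=LF[12]=0
  step 2: row=0, L[0]='0', prepend. Next row=LF[0]=1
  step 3: row=1, L[1]='X', prepend. Next row=LF[1]=3
  step 4: row=3, L[3]='A', prepend. Next row=LF[3]=2
  step 5: row=2, L[2]='e', prepend. Next row=LF[2]=4
  step 6: row=4, L[4]='e', prepend. Next row=LF[4]=5
  step 7: row=5, L[5]='s', prepend. Next row=LF[5]=10
  step 8: row=10, L[10]='s', prepend. Next row=LF[10]=11
  step 9: row=11, L[11]='e', prepend. Next row=LF[11]=7
  step 10: row=7, L[7]='n', prepend. Next row=LF[7]=8
  step 11: row=8, L[8]='n', prepend. Next row=LF[8]=9
  step 12: row=9, L[9]='e', prepend. Next row=LF[9]=6
  step 13: row=6, L[6]='t', prepend. Next row=LF[6]=12
Reversed output: tennesseeAX0$

Answer: tennesseeAX0$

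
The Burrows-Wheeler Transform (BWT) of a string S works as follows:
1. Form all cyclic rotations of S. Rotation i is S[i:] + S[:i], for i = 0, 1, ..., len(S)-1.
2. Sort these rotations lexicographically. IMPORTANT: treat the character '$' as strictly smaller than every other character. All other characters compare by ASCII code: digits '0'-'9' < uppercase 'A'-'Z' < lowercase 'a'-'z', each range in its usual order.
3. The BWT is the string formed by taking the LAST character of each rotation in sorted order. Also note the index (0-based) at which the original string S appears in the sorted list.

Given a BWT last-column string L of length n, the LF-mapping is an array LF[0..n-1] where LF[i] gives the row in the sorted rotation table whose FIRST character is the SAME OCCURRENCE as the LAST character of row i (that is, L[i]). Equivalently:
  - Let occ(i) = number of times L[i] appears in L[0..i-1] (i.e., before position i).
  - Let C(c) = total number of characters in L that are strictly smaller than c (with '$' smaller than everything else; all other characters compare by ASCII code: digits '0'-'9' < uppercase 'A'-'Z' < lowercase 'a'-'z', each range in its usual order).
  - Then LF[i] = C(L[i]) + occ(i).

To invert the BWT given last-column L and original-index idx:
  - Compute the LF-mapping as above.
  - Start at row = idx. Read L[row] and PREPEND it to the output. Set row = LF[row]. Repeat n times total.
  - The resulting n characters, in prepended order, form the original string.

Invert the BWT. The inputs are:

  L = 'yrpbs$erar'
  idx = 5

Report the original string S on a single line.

Answer: raspberry$

Derivation:
LF mapping: 9 5 4 2 8 0 3 6 1 7
Walk LF starting at row 5, prepending L[row]:
  step 1: row=5, L[5]='$', prepend. Next row=LF[5]=0
  step 2: row=0, L[0]='y', prepend. Next row=LF[0]=9
  step 3: row=9, L[9]='r', prepend. Next row=LF[9]=7
  step 4: row=7, L[7]='r', prepend. Next row=LF[7]=6
  step 5: row=6, L[6]='e', prepend. Next row=LF[6]=3
  step 6: row=3, L[3]='b', prepend. Next row=LF[3]=2
  step 7: row=2, L[2]='p', prepend. Next row=LF[2]=4
  step 8: row=4, L[4]='s', prepend. Next row=LF[4]=8
  step 9: row=8, L[8]='a', prepend. Next row=LF[8]=1
  step 10: row=1, L[1]='r', prepend. Next row=LF[1]=5
Reversed output: raspberry$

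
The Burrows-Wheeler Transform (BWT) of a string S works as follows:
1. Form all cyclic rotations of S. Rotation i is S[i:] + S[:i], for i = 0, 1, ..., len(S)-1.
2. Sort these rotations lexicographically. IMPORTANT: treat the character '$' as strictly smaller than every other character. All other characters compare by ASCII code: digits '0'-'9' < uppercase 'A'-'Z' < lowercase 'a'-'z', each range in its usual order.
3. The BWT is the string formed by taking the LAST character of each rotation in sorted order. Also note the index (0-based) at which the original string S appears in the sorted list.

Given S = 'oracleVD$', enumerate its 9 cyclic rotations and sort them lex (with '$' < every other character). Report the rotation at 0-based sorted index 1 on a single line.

All 9 rotations (rotation i = S[i:]+S[:i]):
  rot[0] = oracleVD$
  rot[1] = racleVD$o
  rot[2] = acleVD$or
  rot[3] = cleVD$ora
  rot[4] = leVD$orac
  rot[5] = eVD$oracl
  rot[6] = VD$oracle
  rot[7] = D$oracleV
  rot[8] = $oracleVD
Sorted (with $ < everything):
  sorted[0] = $oracleVD
  sorted[1] = D$oracleV
  sorted[2] = VD$oracle
  sorted[3] = acleVD$or
  sorted[4] = cleVD$ora
  sorted[5] = eVD$oracl
  sorted[6] = leVD$orac
  sorted[7] = oracleVD$
  sorted[8] = racleVD$o
sorted[1] = D$oracleV

Answer: D$oracleV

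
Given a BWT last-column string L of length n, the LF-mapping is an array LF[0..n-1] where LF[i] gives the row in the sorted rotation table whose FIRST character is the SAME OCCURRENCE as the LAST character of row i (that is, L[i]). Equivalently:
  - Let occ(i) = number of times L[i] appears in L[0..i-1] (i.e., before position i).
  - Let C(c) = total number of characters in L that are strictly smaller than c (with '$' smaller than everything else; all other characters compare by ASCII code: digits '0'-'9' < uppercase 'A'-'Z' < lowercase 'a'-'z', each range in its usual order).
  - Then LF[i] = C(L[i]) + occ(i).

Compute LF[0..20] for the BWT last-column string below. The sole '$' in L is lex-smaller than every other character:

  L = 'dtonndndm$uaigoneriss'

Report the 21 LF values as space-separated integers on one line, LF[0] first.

Char counts: '$':1, 'a':1, 'd':3, 'e':1, 'g':1, 'i':2, 'm':1, 'n':4, 'o':2, 'r':1, 's':2, 't':1, 'u':1
C (first-col start): C('$')=0, C('a')=1, C('d')=2, C('e')=5, C('g')=6, C('i')=7, C('m')=9, C('n')=10, C('o')=14, C('r')=16, C('s')=17, C('t')=19, C('u')=20
L[0]='d': occ=0, LF[0]=C('d')+0=2+0=2
L[1]='t': occ=0, LF[1]=C('t')+0=19+0=19
L[2]='o': occ=0, LF[2]=C('o')+0=14+0=14
L[3]='n': occ=0, LF[3]=C('n')+0=10+0=10
L[4]='n': occ=1, LF[4]=C('n')+1=10+1=11
L[5]='d': occ=1, LF[5]=C('d')+1=2+1=3
L[6]='n': occ=2, LF[6]=C('n')+2=10+2=12
L[7]='d': occ=2, LF[7]=C('d')+2=2+2=4
L[8]='m': occ=0, LF[8]=C('m')+0=9+0=9
L[9]='$': occ=0, LF[9]=C('$')+0=0+0=0
L[10]='u': occ=0, LF[10]=C('u')+0=20+0=20
L[11]='a': occ=0, LF[11]=C('a')+0=1+0=1
L[12]='i': occ=0, LF[12]=C('i')+0=7+0=7
L[13]='g': occ=0, LF[13]=C('g')+0=6+0=6
L[14]='o': occ=1, LF[14]=C('o')+1=14+1=15
L[15]='n': occ=3, LF[15]=C('n')+3=10+3=13
L[16]='e': occ=0, LF[16]=C('e')+0=5+0=5
L[17]='r': occ=0, LF[17]=C('r')+0=16+0=16
L[18]='i': occ=1, LF[18]=C('i')+1=7+1=8
L[19]='s': occ=0, LF[19]=C('s')+0=17+0=17
L[20]='s': occ=1, LF[20]=C('s')+1=17+1=18

Answer: 2 19 14 10 11 3 12 4 9 0 20 1 7 6 15 13 5 16 8 17 18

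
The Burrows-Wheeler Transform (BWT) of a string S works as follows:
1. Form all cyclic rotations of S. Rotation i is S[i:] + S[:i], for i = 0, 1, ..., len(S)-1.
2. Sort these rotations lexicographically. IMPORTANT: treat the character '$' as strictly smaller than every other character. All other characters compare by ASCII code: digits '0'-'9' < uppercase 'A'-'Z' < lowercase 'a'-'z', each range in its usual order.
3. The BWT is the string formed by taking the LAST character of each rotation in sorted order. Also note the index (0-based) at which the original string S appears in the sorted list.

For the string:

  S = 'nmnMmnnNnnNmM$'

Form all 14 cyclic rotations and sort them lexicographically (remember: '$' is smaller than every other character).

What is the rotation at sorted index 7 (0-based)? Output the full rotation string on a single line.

All 14 rotations (rotation i = S[i:]+S[:i]):
  rot[0] = nmnMmnnNnnNmM$
  rot[1] = mnMmnnNnnNmM$n
  rot[2] = nMmnnNnnNmM$nm
  rot[3] = MmnnNnnNmM$nmn
  rot[4] = mnnNnnNmM$nmnM
  rot[5] = nnNnnNmM$nmnMm
  rot[6] = nNnnNmM$nmnMmn
  rot[7] = NnnNmM$nmnMmnn
  rot[8] = nnNmM$nmnMmnnN
  rot[9] = nNmM$nmnMmnnNn
  rot[10] = NmM$nmnMmnnNnn
  rot[11] = mM$nmnMmnnNnnN
  rot[12] = M$nmnMmnnNnnNm
  rot[13] = $nmnMmnnNnnNmM
Sorted (with $ < everything):
  sorted[0] = $nmnMmnnNnnNmM
  sorted[1] = M$nmnMmnnNnnNm
  sorted[2] = MmnnNnnNmM$nmn
  sorted[3] = NmM$nmnMmnnNnn
  sorted[4] = NnnNmM$nmnMmnn
  sorted[5] = mM$nmnMmnnNnnN
  sorted[6] = mnMmnnNnnNmM$n
  sorted[7] = mnnNnnNmM$nmnM
  sorted[8] = nMmnnNnnNmM$nm
  sorted[9] = nNmM$nmnMmnnNn
  sorted[10] = nNnnNmM$nmnMmn
  sorted[11] = nmnMmnnNnnNmM$
  sorted[12] = nnNmM$nmnMmnnN
  sorted[13] = nnNnnNmM$nmnMm
sorted[7] = mnnNnnNmM$nmnM

Answer: mnnNnnNmM$nmnM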